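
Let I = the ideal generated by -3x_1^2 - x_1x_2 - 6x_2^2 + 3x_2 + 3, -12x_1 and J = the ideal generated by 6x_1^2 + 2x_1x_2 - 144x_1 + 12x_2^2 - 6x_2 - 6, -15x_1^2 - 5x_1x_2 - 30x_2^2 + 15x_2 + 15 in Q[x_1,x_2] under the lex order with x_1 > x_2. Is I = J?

Yes, the ideals are equal.

For a fixed monomial order, each ideal has a unique reduced Gröbner basis; comparing bases decides equality.
Buchberger on the first generating set:
f_1 = -3x_1^2 - x_1x_2 - 6x_2^2 + 3x_2 + 3, LT = x_1^2.
f_2 = -12x_1, LT = x_1.

S(f_1,f_2): lcm = x_1^2. S = 1/3x_1x_2 + 2x_2^2 - x_2 - 1.
  reduce S modulo (f_1, f_2):
  remainder 2x_2^2 - x_2 - 1 ≠ 0; add g_3 = 2x_2^2 - x_2 - 1 to the basis.

The other S-polynomials (S(f_1,g_3), S(f_2,g_3)) all reduce to 0 modulo the current basis, so we have a Gröbner basis.
Inter-reduce: drop elements whose leading term is divisible by another's, tail-reduce, and make monic.
Reduced Gröbner basis: {x_1, x_2^2 - 1/2x_2 - 1/2}.

Buchberger on the second generating set:
h_1 = 6x_1^2 + 2x_1x_2 - 144x_1 + 12x_2^2 - 6x_2 - 6, LT = x_1^2.
h_2 = -15x_1^2 - 5x_1x_2 - 30x_2^2 + 15x_2 + 15, LT = x_1^2.

S(h_1,h_2): lcm = x_1^2. S = -24x_1.
  reduce S modulo (h_1, h_2):
  remainder -24x_1 ≠ 0; add k_3 = -24x_1 to the basis.

S(h_1,k_3): lcm = x_1^2. S = 1/3x_1x_2 - 24x_1 + 2x_2^2 - x_2 - 1.
  reduce S modulo (h_1, h_2, k_3):
  remainder 2x_2^2 - x_2 - 1 ≠ 0; add k_4 = 2x_2^2 - x_2 - 1 to the basis.

The other S-polynomials (S(h_2,k_3), S(h_1,k_4), S(h_2,k_4), S(k_3,k_4)) all reduce to 0 modulo the current basis, so we have a Gröbner basis.
Inter-reduce: drop elements whose leading term is divisible by another's, tail-reduce, and make monic.
Reduced Gröbner basis: {x_1, x_2^2 - 1/2x_2 - 1/2}.

The two bases agree; hence the ideals are identical.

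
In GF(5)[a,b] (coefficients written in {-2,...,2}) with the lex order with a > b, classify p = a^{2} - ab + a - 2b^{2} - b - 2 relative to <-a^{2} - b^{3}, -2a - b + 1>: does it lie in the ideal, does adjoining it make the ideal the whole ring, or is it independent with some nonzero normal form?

First compute the reduced Gröbner basis of I by Buchberger's algorithm.
f_1 = -a^{2} - b^{3}, LT = a^{2}.
f_2 = -2a - b + 1, LT = a.

S(f_1,f_2): lcm = a^{2}. S = 2ab - 2a + b^{3}.
  reduce S modulo (f_1, f_2):
  remainder b^{3} - b^{2} + 2b - 1 ≠ 0; add h_3 = b^{3} - b^{2} + 2b - 1 to the basis.

The other S-polynomials (S(f_1,h_3), S(f_2,h_3)) all reduce to 0 modulo the current basis, so we have a Gröbner basis.
Inter-reduce: drop elements whose leading term is divisible by another's, tail-reduce, and make monic.
Reduced Gröbner basis: {a - 2b + 2, b^{3} - b^{2} + 2b - 1}.
Label its elements g_1 = a - 2b + 2, g_2 = b^{3} - b^{2} + 2b - 1.

Reduce p = a^{2} - ab + a - 2b^{2} - b - 2 modulo G:
  leading term a^{2}: subtract (a)·g_1 from a^{2} - ab + a - 2b^{2} - b - 2 → ab - a - 2b^{2} - b - 2
  leading term ab: subtract (b)·g_1 from ab - a - 2b^{2} - b - 2 → -a + 2b - 2
  leading term a: subtract (-1)·g_1 from -a + 2b - 2 → 0
  normal form = 0.
Since the normal form is 0, p ∈ I.

a^{2} - ab + a - 2b^{2} - b - 2 lies in I (it reduces to 0).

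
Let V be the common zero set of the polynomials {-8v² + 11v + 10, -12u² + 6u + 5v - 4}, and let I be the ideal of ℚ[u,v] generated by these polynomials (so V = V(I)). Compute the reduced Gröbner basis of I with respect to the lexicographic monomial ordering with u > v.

f_1 = -8v² + 11v + 10, LT = v².
f_2 = -12u² + 6u + 5v - 4, LT = u².

The S-polynomials (S(f_1,f_2)) all reduce to 0 modulo the current basis, so we have a Gröbner basis.

G = {u² - ½u - 5/12v + ⅓, v² - 11/8v - 5/4}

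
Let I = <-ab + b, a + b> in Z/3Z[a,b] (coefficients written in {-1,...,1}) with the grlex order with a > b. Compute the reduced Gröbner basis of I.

f_1 = -ab + b, LT = ab.
f_2 = a + b, LT = a.

S(f_1,f_2): lcm = ab. S = -b^{2} - b.
  reduce S modulo (f_1, f_2):
  remainder -b^{2} - b ≠ 0; add g_3 = -b^{2} - b to the basis.

The other S-polynomials (S(f_1,g_3), S(f_2,g_3)) all reduce to 0 modulo the current basis, so we have a Gröbner basis.
Inter-reduce: drop elements whose leading term is divisible by another's, tail-reduce, and make monic.

G = {b^{2} + b, a + b}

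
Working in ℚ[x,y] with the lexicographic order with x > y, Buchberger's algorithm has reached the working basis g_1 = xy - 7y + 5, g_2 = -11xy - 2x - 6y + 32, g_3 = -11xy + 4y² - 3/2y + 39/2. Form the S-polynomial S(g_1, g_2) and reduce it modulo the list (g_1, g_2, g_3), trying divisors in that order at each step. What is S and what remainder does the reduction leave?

S(g_1, g_2) = -2/11x - 83/11y + 87/11; remainder on division = -2/11x - 83/11y + 87/11.

lcm(LM(g_1), LM(g_2)) = xy.
S = (lcm/LT(g_1))·g_1 − (lcm/LT(g_2))·g_2 = -2/11x - 83/11y + 87/11.
Reduce S modulo (g_1, g_2, g_3) in that order:
  leading term x: no divisor's leading term divides it; move -2/11x to the remainder.
  leading term y: no divisor's leading term divides it; move -83/11y to the remainder.
  leading term 1: no divisor's leading term divides it; move 87/11 to the remainder.
The remainder -2/11x - 83/11y + 87/11 is nonzero, so it would be added as the next basis element.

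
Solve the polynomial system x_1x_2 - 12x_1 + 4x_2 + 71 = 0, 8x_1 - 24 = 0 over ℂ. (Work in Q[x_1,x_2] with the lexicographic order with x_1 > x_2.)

Compute a lex Gröbner basis by Buchberger's algorithm.
f_1 = x_1x_2 - 12x_1 + 4x_2 + 71, LT = x_1x_2.
f_2 = 8x_1 - 24, LT = x_1.

S(f_1,f_2): lcm = x_1x_2. S = -12x_1 + 7x_2 + 71.
  leading term x_1: subtract (-3/2)·f_2 from -12x_1 + 7x_2 + 71 → 7x_2 + 35
  leading term x_2: no divisor's leading term divides it; move 7x_2 to the remainder.
  leading term 1: no divisor's leading term divides it; move 35 to the remainder.
  remainder 7x_2 + 35 ≠ 0; add h_3 = 7x_2 + 35 to the basis.

S(f_1,h_3): lcm = x_1x_2. S = -17x_1 + 4x_2 + 71.
  leading term x_1: subtract (-17/8)·f_2 from -17x_1 + 4x_2 + 71 → 4x_2 + 20
  leading term x_2: subtract (4/7)·h_3 from 4x_2 + 20 → 0
  remainder 0.

S(f_2,h_3): leading monomials are coprime, so the S-polynomial reduces to 0 (Buchberger's first criterion).
Every S-polynomial of the final basis reduces to 0, so we have a Gröbner basis.
Inter-reduce: drop elements whose leading term is divisible by another's, tail-reduce, and make monic.
Reduced Gröbner basis: {x_1 - 3, x_2 + 5}.

Since the basis is lex-ordered, x_2 + 5 is univariate in x_2. Its roots are {-5}. Back-substituting each root into the other basis elements fixes the other coordinates.
  x_2 = -5: the earlier basis element becomes x_1 - 3 = 0, giving x_1 = 3 — point (3, -5).

{(3, -5)}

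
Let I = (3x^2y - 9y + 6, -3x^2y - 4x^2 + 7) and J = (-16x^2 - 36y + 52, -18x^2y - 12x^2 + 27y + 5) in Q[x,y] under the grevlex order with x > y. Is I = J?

Since reduced Gröbner bases are canonical representatives of ideals under a given ordering, it suffices to compute and compare them.
Buchberger on the first generating set:
f_1 = 3x^2y - 9y + 6, LT = x^2y.
f_2 = -3x^2y - 4x^2 + 7, LT = x^2y.

S(f_1,f_2): lcm = x^2y. S = -4/3x^2 - 3y + 13/3.
  leading term x^2: no divisor's leading term divides it; move -4/3x^2 to the remainder.
  leading term y: no divisor's leading term divides it; move -3y to the remainder.
  leading term 1: no divisor's leading term divides it; move 13/3 to the remainder.
  remainder -4/3x^2 - 3y + 13/3 ≠ 0; add g_3 = -4/3x^2 - 3y + 13/3 to the basis.

S(f_1,g_3): lcm = x^2y. S = -9/4y^2 + 1/4y + 2.
  leading term y^2: no divisor's leading term divides it; move -9/4y^2 to the remainder.
  leading term y: no divisor's leading term divides it; move 1/4y to the remainder.
  leading term 1: no divisor's leading term divides it; move 2 to the remainder.
  remainder -9/4y^2 + 1/4y + 2 ≠ 0; add g_4 = -9/4y^2 + 1/4y + 2 to the basis.

The other S-polynomials (S(f_2,g_3), S(f_1,g_4), S(f_2,g_4), S(g_3,g_4)) all reduce to 0 modulo the current basis, so we have a Gröbner basis.
Inter-reduce: drop elements whose leading term is divisible by another's, tail-reduce, and make monic.
Reduced Gröbner basis: {x^2 + 9/4y - 13/4, y^2 - 1/9y - 8/9}.

Buchberger on the second generating set:
h_1 = -16x^2 - 36y + 52, LT = x^2.
h_2 = -18x^2y - 12x^2 + 27y + 5, LT = x^2y.

S(h_1,h_2): lcm = x^2y. S = -2/3x^2 + 9/4y^2 - 7/4y + 5/18.
  leading term x^2: subtract (1/24)·h_1 from -2/3x^2 + 9/4y^2 - 7/4y + 5/18 → 9/4y^2 - 1/4y - 17/9
  leading term y^2: no divisor's leading term divides it; move 9/4y^2 to the remainder.
  leading term y: no divisor's leading term divides it; move -1/4y to the remainder.
  leading term 1: no divisor's leading term divides it; move -17/9 to the remainder.
  remainder 9/4y^2 - 1/4y - 17/9 ≠ 0; add k_3 = 9/4y^2 - 1/4y - 17/9 to the basis.

The other S-polynomials (S(h_1,k_3), S(h_2,k_3)) all reduce to 0 modulo the current basis, so we have a Gröbner basis.
Inter-reduce: drop elements whose leading term is divisible by another's, tail-reduce, and make monic.
Reduced Gröbner basis: {x^2 + 9/4y - 13/4, y^2 - 1/9y - 68/81}.

Since the reduced bases disagree, the two ideals are not the same.
The choice of monomial ordering does not affect the verdict — as long as both bases are computed under the same ordering, their equality decides ideal equality.

No, the ideals differ.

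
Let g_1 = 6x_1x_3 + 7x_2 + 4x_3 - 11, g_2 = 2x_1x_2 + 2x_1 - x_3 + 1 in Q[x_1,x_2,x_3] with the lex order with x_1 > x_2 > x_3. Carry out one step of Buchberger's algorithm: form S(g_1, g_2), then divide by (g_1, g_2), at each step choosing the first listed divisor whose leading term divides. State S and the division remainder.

S(g_1, g_2) = -x_1x_3 + 7/6x_2^2 + 2/3x_2x_3 - 11/6x_2 + 1/2x_3^2 - 1/2x_3; remainder on division = 7/6x_2^2 + 2/3x_2x_3 - 2/3x_2 + 1/2x_3^2 + 1/6x_3 - 11/6.

lcm(LM(g_1), LM(g_2)) = x_1x_2x_3.
S = (lcm/LT(g_1))·g_1 − (lcm/LT(g_2))·g_2 = -x_1x_3 + 7/6x_2^2 + 2/3x_2x_3 - 11/6x_2 + 1/2x_3^2 - 1/2x_3.
Reduce S modulo (g_1, g_2) in that order:
  leading term x_1x_3: subtract (-1/6)·g_1 from -x_1x_3 + 7/6x_2^2 + 2/3x_2x_3 - 11/6x_2 + 1/2x_3^2 - 1/2x_3 → 7/6x_2^2 + 2/3x_2x_3 - 2/3x_2 + 1/2x_3^2 + 1/6x_3 - 11/6
  leading term x_2^2: no divisor's leading term divides it; move 7/6x_2^2 to the remainder.
  leading term x_2x_3: no divisor's leading term divides it; move 2/3x_2x_3 to the remainder.
  leading term x_2: no divisor's leading term divides it; move -2/3x_2 to the remainder.
  leading term x_3^2: no divisor's leading term divides it; move 1/2x_3^2 to the remainder.
  leading term x_3: no divisor's leading term divides it; move 1/6x_3 to the remainder.
  leading term 1: no divisor's leading term divides it; move -11/6 to the remainder.
The remainder 7/6x_2^2 + 2/3x_2x_3 - 2/3x_2 + 1/2x_3^2 + 1/6x_3 - 11/6 is nonzero, so it would be added as the next basis element.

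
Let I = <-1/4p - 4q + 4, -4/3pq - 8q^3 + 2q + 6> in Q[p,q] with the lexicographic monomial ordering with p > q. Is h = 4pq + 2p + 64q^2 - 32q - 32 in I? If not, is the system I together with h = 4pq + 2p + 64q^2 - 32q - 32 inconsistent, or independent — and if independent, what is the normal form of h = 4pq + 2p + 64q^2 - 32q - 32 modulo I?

4pq + 2p + 64q^2 - 32q - 32 lies in I (it reduces to 0).

First compute the reduced Gröbner basis of I by Buchberger's algorithm.
f_1 = -1/4p - 4q + 4, LT = p.
f_2 = -4/3pq - 8q^3 + 2q + 6, LT = pq.

S(f_1,f_2): lcm = pq. S = -6q^3 + 16q^2 - 29/2q + 9/2.
  reduce S modulo (f_1, f_2):
  remainder -6q^3 + 16q^2 - 29/2q + 9/2 ≠ 0; add k_3 = -6q^3 + 16q^2 - 29/2q + 9/2 to the basis.

The other S-polynomials (S(f_1,k_3), S(f_2,k_3)) all reduce to 0 modulo the current basis, so we have a Gröbner basis.
Inter-reduce: drop elements whose leading term is divisible by another's, tail-reduce, and make monic.
Reduced Gröbner basis: {p + 16q - 16, q^3 - 8/3q^2 + 29/12q - 3/4}.
Label its elements g_1 = p + 16q - 16, g_2 = q^3 - 8/3q^2 + 29/12q - 3/4.

Reduce h = 4pq + 2p + 64q^2 - 32q - 32 modulo G:
  leading term pq: subtract (4q)·g_1 from 4pq + 2p + 64q^2 - 32q - 32 → 2p + 32q - 32
  leading term p: subtract (2)·g_1 from 2p + 32q - 32 → 0
  normal form = 0.
Since the normal form is 0, h ∈ I.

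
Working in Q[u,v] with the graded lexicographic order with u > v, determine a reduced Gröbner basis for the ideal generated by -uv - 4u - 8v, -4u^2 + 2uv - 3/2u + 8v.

This is the nonlinear analogue of row-reducing a linear system.

f_1 = -uv - 4u - 8v, LT = uv.
f_2 = -4u^2 + 2uv - 3/2u + 8v, LT = u^2.

S(f_1,f_2): lcm = u^2v. S = 1/2uv^2 + 4u^2 + 61/8uv + 2v^2.
  reduce S modulo (f_1, f_2):
  remainder -2v^2 - 32u - 53v ≠ 0; add g_3 = -2v^2 - 32u - 53v to the basis.

The other S-polynomials (S(f_1,g_3), S(f_2,g_3)) all reduce to 0 modulo the current basis, so we have a Gröbner basis.

G = {u^2 + 19/8u + 2v, uv + 4u + 8v, v^2 + 16u + 53/2v}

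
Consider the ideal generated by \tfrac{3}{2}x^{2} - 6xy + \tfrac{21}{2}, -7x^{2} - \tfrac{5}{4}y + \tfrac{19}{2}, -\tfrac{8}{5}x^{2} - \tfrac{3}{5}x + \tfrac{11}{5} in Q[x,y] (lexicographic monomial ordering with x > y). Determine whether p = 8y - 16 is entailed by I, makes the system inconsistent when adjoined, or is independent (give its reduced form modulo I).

First compute the reduced Gröbner basis of I by Buchberger's algorithm.
f_1 = \tfrac{3}{2}x^{2} - 6xy + \tfrac{21}{2}, LT = x^{2}.
f_2 = -7x^{2} - \tfrac{5}{4}y + \tfrac{19}{2}, LT = x^{2}.
f_3 = -\tfrac{8}{5}x^{2} - \tfrac{3}{5}x + \tfrac{11}{5}, LT = x^{2}.

S(f_1,f_2): lcm = x^{2}. S = -4xy - \tfrac{5}{28}y + \tfrac{117}{14}.
  leading term xy: no divisor's leading term divides it; move -4xy to the remainder.
  leading term y: no divisor's leading term divides it; move -\tfrac{5}{28}y to the remainder.
  leading term 1: no divisor's leading term divides it; move \tfrac{117}{14} to the remainder.
  remainder -4xy - \tfrac{5}{28}y + \tfrac{117}{14} ≠ 0; add h_4 = -4xy - \tfrac{5}{28}y + \tfrac{117}{14} to the basis.

S(f_1,f_3): lcm = x^{2}. S = -4xy - \tfrac{3}{8}x + \tfrac{67}{8}.
  leading term xy: subtract (1)·h_4 from -4xy - \tfrac{3}{8}x + \tfrac{67}{8} → -\tfrac{3}{8}x + \tfrac{5}{28}y + \tfrac{1}{56}
  leading term x: no divisor's leading term divides it; move -\tfrac{3}{8}x to the remainder.
  leading term y: no divisor's leading term divides it; move \tfrac{5}{28}y to the remainder.
  leading term 1: no divisor's leading term divides it; move \tfrac{1}{56} to the remainder.
  remainder -\tfrac{3}{8}x + \tfrac{5}{28}y + \tfrac{1}{56} ≠ 0; add h_5 = -\tfrac{3}{8}x + \tfrac{5}{28}y + \tfrac{1}{56} to the basis.

S(f_1,h_4): lcm = x^{2}y. S = -4xy^{2} - \tfrac{5}{112}xy + \tfrac{117}{56}x + 7y.
  leading term xy^{2}: subtract (y)·h_4 from -4xy^{2} - \tfrac{5}{112}xy + \tfrac{117}{56}x + 7y → -\tfrac{5}{112}xy + \tfrac{117}{56}x + \tfrac{5}{28}y^{2} - \tfrac{19}{14}y
  leading term xy: subtract (\tfrac{5}{448})·h_4 from -\tfrac{5}{112}xy + \tfrac{117}{56}x + \tfrac{5}{28}y^{2} - \tfrac{19}{14}y → \tfrac{117}{56}x + \tfrac{5}{28}y^{2} - \tfrac{16999}{12544}y - \tfrac{585}{6272}
  leading term x: subtract (-\tfrac{39}{7})·h_5 from \tfrac{117}{56}x + \tfrac{5}{28}y^{2} - \tfrac{16999}{12544}y - \tfrac{585}{6272} → \tfrac{5}{28}y^{2} - \tfrac{4519}{12544}y + \tfrac{39}{6272}
  leading term y^{2}: no divisor's leading term divides it; move \tfrac{5}{28}y^{2} to the remainder.
  leading term y: no divisor's leading term divides it; move -\tfrac{4519}{12544}y to the remainder.
  leading term 1: no divisor's leading term divides it; move \tfrac{39}{6272} to the remainder.
  remainder \tfrac{5}{28}y^{2} - \tfrac{4519}{12544}y + \tfrac{39}{6272} ≠ 0; add h_6 = \tfrac{5}{28}y^{2} - \tfrac{4519}{12544}y + \tfrac{39}{6272} to the basis.

S(f_3,h_4): lcm = x^{2}y. S = \tfrac{37}{112}xy + \tfrac{117}{56}x - \tfrac{11}{8}y.
  leading term xy: subtract (-\tfrac{37}{448})·h_4 from \tfrac{37}{112}xy + \tfrac{117}{56}x - \tfrac{11}{8}y → \tfrac{117}{56}x - \tfrac{17433}{12544}y + \tfrac{4329}{6272}
  leading term x: subtract (-\tfrac{39}{7})·h_5 from \tfrac{117}{56}x - \tfrac{17433}{12544}y + \tfrac{4329}{6272} → -\tfrac{4953}{12544}y + \tfrac{4953}{6272}
  leading term y: no divisor's leading term divides it; move -\tfrac{4953}{12544}y to the remainder.
  leading term 1: no divisor's leading term divides it; move \tfrac{4953}{6272} to the remainder.
  remainder -\tfrac{4953}{12544}y + \tfrac{4953}{6272} ≠ 0; add h_7 = -\tfrac{4953}{12544}y + \tfrac{4953}{6272} to the basis.

The other S-polynomials (S(f_2,f_3), S(f_2,h_4), S(f_1,h_5), S(f_2,h_5), S(f_3,h_5), S(h_4,h_5), S(f_1,h_6), S(f_2,h_6), S(f_3,h_6), S(h_4,h_6), S(h_5,h_6), S(f_1,h_7), S(f_2,h_7), S(f_3,h_7), S(h_4,h_7), S(h_5,h_7), S(h_6,h_7)) all reduce to 0 modulo the current basis, so we have a Gröbner basis.
Inter-reduce: drop elements whose leading term is divisible by another's, tail-reduce, and make monic.
Reduced Gröbner basis: {x - 1, y - 2}.
Label its elements g_1 = x - 1, g_2 = y - 2.

Reduce p = 8y - 16 modulo G:
  leading term y: subtract (8)·g_2 from 8y - 16 → 0
  normal form = 0.
Since the normal form is 0, p ∈ I.

Ideal membership is decidable via reduction modulo a Gröbner basis.

8y - 16 lies in I (it reduces to 0).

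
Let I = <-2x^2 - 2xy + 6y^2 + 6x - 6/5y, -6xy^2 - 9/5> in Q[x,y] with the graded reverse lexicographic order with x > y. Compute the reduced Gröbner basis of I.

f_1 = -2x^2 - 2xy + 6y^2 + 6x - 6/5y, LT = x^2.
f_2 = -6xy^2 - 9/5, LT = xy^2.

S(f_1,f_2): lcm = x^2y^2. S = xy^3 - 3y^4 - 3xy^2 + 3/5y^3 - 3/10x.
  leading term xy^3: subtract (-1/6y)·f_2 from xy^3 - 3y^4 - 3xy^2 + 3/5y^3 - 3/10x → -3y^4 - 3xy^2 + 3/5y^3 - 3/10x - 3/10y
  leading term y^4: no divisor's leading term divides it; move -3y^4 to the remainder.
  leading term xy^2: subtract (1/2)·f_2 from -3xy^2 + 3/5y^3 - 3/10x - 3/10y → 3/5y^3 - 3/10x - 3/10y + 9/10
  leading term y^3: no divisor's leading term divides it; move 3/5y^3 to the remainder.
  leading term x: no divisor's leading term divides it; move -3/10x to the remainder.
  leading term y: no divisor's leading term divides it; move -3/10y to the remainder.
  leading term 1: no divisor's leading term divides it; move 9/10 to the remainder.
  remainder -3y^4 + 3/5y^3 - 3/10x - 3/10y + 9/10 ≠ 0; add g_3 = -3y^4 + 3/5y^3 - 3/10x - 3/10y + 9/10 to the basis.

S(f_1,g_3): leading monomials are coprime, so the S-polynomial reduces to 0 (Buchberger's first criterion).
S(f_2,g_3): lcm = xy^4. S = 1/5xy^3 - 1/10x^2 - 1/10xy + 3/10y^2 + 3/10x.
  leading term xy^3: subtract (-1/30y)·f_2 from 1/5xy^3 - 1/10x^2 - 1/10xy + 3/10y^2 + 3/10x → -1/10x^2 - 1/10xy + 3/10y^2 + 3/10x - 3/50y
  leading term x^2: subtract (1/20)·f_1 from -1/10x^2 - 1/10xy + 3/10y^2 + 3/10x - 3/50y → 0
  remainder 0.

Every S-polynomial of the final basis reduces to 0, so we have a Gröbner basis.

G = {y^4 - 1/5y^3 + 1/10x + 1/10y - 3/10, xy^2 + 3/10, x^2 + xy - 3y^2 - 3x + 3/5y}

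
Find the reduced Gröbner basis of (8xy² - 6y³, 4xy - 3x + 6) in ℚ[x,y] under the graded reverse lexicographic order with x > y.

This is the nonlinear analogue of row-reducing a linear system.

f_1 = 8xy² - 6y³, LT = xy².
f_2 = 4xy - 3x + 6, LT = xy.

S(f_1,f_2): lcm = xy². S = -¾y³ + ¾xy - 3/2y.
  reduce S modulo (f_1, f_2):
  remainder -¾y³ + 9/16x - 3/2y - 9/8 ≠ 0; add g_3 = -¾y³ + 9/16x - 3/2y - 9/8 to the basis.

S(f_1,g_3): lcm = xy³. S = -¾y⁴ + ¾x² - 2xy - 3/2x.
  reduce S modulo (f_1, f_2, g_3):
  remainder ¾x² + 3/2y² - 219/64x + 9/8y + 123/32 ≠ 0; add g_4 = ¾x² + 3/2y² - 219/64x + 9/8y + 123/32 to the basis.

The other S-polynomials (S(f_2,g_3), S(f_1,g_4), S(f_2,g_4), S(g_3,g_4)) all reduce to 0 modulo the current basis, so we have a Gröbner basis.
Inter-reduce: drop elements whose leading term is divisible by another's, tail-reduce, and make monic.

G = {y³ - ¾x + 2y + 3/2, x² + 2y² - 73/16x + 3/2y + 41/8, xy - ¾x + 3/2}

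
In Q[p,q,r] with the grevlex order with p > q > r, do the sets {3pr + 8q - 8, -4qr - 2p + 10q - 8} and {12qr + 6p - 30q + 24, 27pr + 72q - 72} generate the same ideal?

Yes, the ideals are equal.

Since reduced Gröbner bases are canonical representatives of ideals under a given ordering, it suffices to compute and compare them.
Buchberger on the first generating set:
f_1 = 3pr + 8q - 8, LT = pr.
f_2 = -4qr - 2p + 10q - 8, LT = qr.

S(f_1,f_2): lcm = pqr. S = -\tfrac{1}{2}p^{2} + \tfrac{5}{2}pq + \tfrac{8}{3}q^{2} - 2p - \tfrac{8}{3}q.
  leading term p^{2}: no divisor's leading term divides it; move -\tfrac{1}{2}p^{2} to the remainder.
  leading term pq: no divisor's leading term divides it; move \tfrac{5}{2}pq to the remainder.
  leading term q^{2}: no divisor's leading term divides it; move \tfrac{8}{3}q^{2} to the remainder.
  leading term p: no divisor's leading term divides it; move -2p to the remainder.
  leading term q: no divisor's leading term divides it; move -\tfrac{8}{3}q to the remainder.
  remainder -\tfrac{1}{2}p^{2} + \tfrac{5}{2}pq + \tfrac{8}{3}q^{2} - 2p - \tfrac{8}{3}q ≠ 0; add g_3 = -\tfrac{1}{2}p^{2} + \tfrac{5}{2}pq + \tfrac{8}{3}q^{2} - 2p - \tfrac{8}{3}q to the basis.

The other S-polynomials (S(f_1,g_3), S(f_2,g_3)) all reduce to 0 modulo the current basis, so we have a Gröbner basis.
Inter-reduce: drop elements whose leading term is divisible by another's, tail-reduce, and make monic.
Reduced Gröbner basis: {p^{2} - 5pq - \tfrac{16}{3}q^{2} + 4p + \tfrac{16}{3}q, pr + \tfrac{8}{3}q - \tfrac{8}{3}, qr + \tfrac{1}{2}p - \tfrac{5}{2}q + 2}.

Buchberger on the second generating set:
h_1 = 12qr + 6p - 30q + 24, LT = qr.
h_2 = 27pr + 72q - 72, LT = pr.

S(h_1,h_2): lcm = pqr. S = \tfrac{1}{2}p^{2} - \tfrac{5}{2}pq - \tfrac{8}{3}q^{2} + 2p + \tfrac{8}{3}q.
  leading term p^{2}: no divisor's leading term divides it; move \tfrac{1}{2}p^{2} to the remainder.
  leading term pq: no divisor's leading term divides it; move -\tfrac{5}{2}pq to the remainder.
  leading term q^{2}: no divisor's leading term divides it; move -\tfrac{8}{3}q^{2} to the remainder.
  leading term p: no divisor's leading term divides it; move 2p to the remainder.
  leading term q: no divisor's leading term divides it; move \tfrac{8}{3}q to the remainder.
  remainder \tfrac{1}{2}p^{2} - \tfrac{5}{2}pq - \tfrac{8}{3}q^{2} + 2p + \tfrac{8}{3}q ≠ 0; add k_3 = \tfrac{1}{2}p^{2} - \tfrac{5}{2}pq - \tfrac{8}{3}q^{2} + 2p + \tfrac{8}{3}q to the basis.

The other S-polynomials (S(h_1,k_3), S(h_2,k_3)) all reduce to 0 modulo the current basis, so we have a Gröbner basis.
Inter-reduce: drop elements whose leading term is divisible by another's, tail-reduce, and make monic.
Reduced Gröbner basis: {p^{2} - 5pq - \tfrac{16}{3}q^{2} + 4p + \tfrac{16}{3}q, pr + \tfrac{8}{3}q - \tfrac{8}{3}, qr + \tfrac{1}{2}p - \tfrac{5}{2}q + 2}.

The two bases agree; hence the ideals are identical.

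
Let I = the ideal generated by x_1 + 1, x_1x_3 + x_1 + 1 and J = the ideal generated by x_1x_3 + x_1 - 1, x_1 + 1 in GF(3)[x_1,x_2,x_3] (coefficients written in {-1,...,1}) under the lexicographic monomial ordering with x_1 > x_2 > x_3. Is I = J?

Since reduced Gröbner bases are canonical representatives of ideals under a given ordering, it suffices to compute and compare them.
Buchberger on the first generating set:
f_1 = x_1 + 1, LT = x_1.
f_2 = x_1x_3 + x_1 + 1, LT = x_1x_3.

S(f_1,f_2): lcm = x_1x_3. S = -x_1 + x_3 - 1.
  reduce S modulo (f_1, f_2):
  remainder x_3 ≠ 0; add g_3 = x_3 to the basis.

The other S-polynomials (S(f_1,g_3), S(f_2,g_3)) all reduce to 0 modulo the current basis, so we have a Gröbner basis.
Inter-reduce: drop elements whose leading term is divisible by another's, tail-reduce, and make monic.
Reduced Gröbner basis: {x_1 + 1, x_3}.

Buchberger on the second generating set:
h_1 = x_1x_3 + x_1 - 1, LT = x_1x_3.
h_2 = x_1 + 1, LT = x_1.

S(h_1,h_2): lcm = x_1x_3. S = x_1 - x_3 - 1.
  reduce S modulo (h_1, h_2):
  remainder -x_3 + 1 ≠ 0; add k_3 = -x_3 + 1 to the basis.

The other S-polynomials (S(h_1,k_3), S(h_2,k_3)) all reduce to 0 modulo the current basis, so we have a Gröbner basis.
Inter-reduce: drop elements whose leading term is divisible by another's, tail-reduce, and make monic.
Reduced Gröbner basis: {x_1 + 1, x_3 - 1}.

The bases are distinct; the ideals are different.

No, the ideals differ.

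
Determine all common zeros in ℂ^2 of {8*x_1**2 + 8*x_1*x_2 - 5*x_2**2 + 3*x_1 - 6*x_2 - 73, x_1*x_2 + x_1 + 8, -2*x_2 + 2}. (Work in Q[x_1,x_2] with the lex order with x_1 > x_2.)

{(-4, 1)}

Compute a lex Gröbner basis by Buchberger's algorithm.
f_1 = 8*x_1**2 + 8*x_1*x_2 + 3*x_1 - 5*x_2**2 - 6*x_2 - 73, LT = x_1**2.
f_2 = x_1*x_2 + x_1 + 8, LT = x_1*x_2.
f_3 = -2*x_2 + 2, LT = x_2.

S(f_1,f_2): lcm = x_1**2*x_2. S = -x_1**2 + x_1*x_2**2 + 3/8*x_1*x_2 - 8*x_1 - 5/8*x_2**3 - 3/4*x_2**2 - 73/8*x_2.
  leading term x_1**2: subtract (-1/8)·f_1 from -x_1**2 + x_1*x_2**2 + 3/8*x_1*x_2 - 8*x_1 - 5/8*x_2**3 - 3/4*x_2**2 - 73/8*x_2 → x_1*x_2**2 + 11/8*x_1*x_2 - 61/8*x_1 - 5/8*x_2**3 - 11/8*x_2**2 - 79/8*x_2 - 73/8
  leading term x_1*x_2**2: subtract (x_2)·f_2 from x_1*x_2**2 + 11/8*x_1*x_2 - 61/8*x_1 - 5/8*x_2**3 - 11/8*x_2**2 - 79/8*x_2 - 73/8 → 3/8*x_1*x_2 - 61/8*x_1 - 5/8*x_2**3 - 11/8*x_2**2 - 143/8*x_2 - 73/8
  leading term x_1*x_2: subtract (3/8)·f_2 from 3/8*x_1*x_2 - 61/8*x_1 - 5/8*x_2**3 - 11/8*x_2**2 - 143/8*x_2 - 73/8 → -8*x_1 - 5/8*x_2**3 - 11/8*x_2**2 - 143/8*x_2 - 97/8
  leading term x_1: no divisor's leading term divides it; move -8*x_1 to the remainder.
  leading term x_2**3: subtract (5/16*x_2**2)·f_3 from -5/8*x_2**3 - 11/8*x_2**2 - 143/8*x_2 - 97/8 → -2*x_2**2 - 143/8*x_2 - 97/8
  leading term x_2**2: subtract (x_2)·f_3 from -2*x_2**2 - 143/8*x_2 - 97/8 → -159/8*x_2 - 97/8
  leading term x_2: subtract (159/16)·f_3 from -159/8*x_2 - 97/8 → -32
  leading term 1: no divisor's leading term divides it; move -32 to the remainder.
  remainder -8*x_1 - 32 ≠ 0; add h_4 = -8*x_1 - 32 to the basis.

The other S-polynomials (S(f_1,f_3), S(f_2,f_3), S(f_1,h_4), S(f_2,h_4), S(f_3,h_4)) all reduce to 0 modulo the current basis, so we have a Gröbner basis.
Inter-reduce: drop elements whose leading term is divisible by another's, tail-reduce, and make monic.
Reduced Gröbner basis: {x_1 + 4, x_2 - 1}.

From the last basis element, x_2 - 1 = 0, so x_2 takes values in {1}. Each choice, substituted upward through the basis, yields the corresponding point(s) of the solution set.
  x_2 = 1: the earlier basis element becomes x_1 + 4 = 0, giving x_1 = -4 — point (-4, 1).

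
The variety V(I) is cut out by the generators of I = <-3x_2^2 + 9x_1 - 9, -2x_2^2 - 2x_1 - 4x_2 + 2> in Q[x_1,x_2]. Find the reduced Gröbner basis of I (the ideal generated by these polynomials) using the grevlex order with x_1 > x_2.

f_1 = -3x_2^2 + 9x_1 - 9, LT = x_2^2.
f_2 = -2x_2^2 - 2x_1 - 4x_2 + 2, LT = x_2^2.

S(f_1,f_2): lcm = x_2^2. S = -4x_1 - 2x_2 + 4.
  reduce S modulo (f_1, f_2):
  remainder -4x_1 - 2x_2 + 4 ≠ 0; add g_3 = -4x_1 - 2x_2 + 4 to the basis.

The other S-polynomials (S(f_1,g_3), S(f_2,g_3)) all reduce to 0 modulo the current basis, so we have a Gröbner basis.
Inter-reduce: drop elements whose leading term is divisible by another's, tail-reduce, and make monic.

G = {x_2^2 + 3/2x_2, x_1 + 1/2x_2 - 1}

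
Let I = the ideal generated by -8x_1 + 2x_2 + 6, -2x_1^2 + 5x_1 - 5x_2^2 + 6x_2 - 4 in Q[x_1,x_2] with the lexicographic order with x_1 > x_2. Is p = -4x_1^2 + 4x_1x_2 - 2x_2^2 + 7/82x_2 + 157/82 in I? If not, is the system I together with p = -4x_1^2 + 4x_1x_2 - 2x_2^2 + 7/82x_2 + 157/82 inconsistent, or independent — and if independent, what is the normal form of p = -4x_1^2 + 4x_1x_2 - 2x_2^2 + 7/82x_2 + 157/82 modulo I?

First compute the reduced Gröbner basis of I by Buchberger's algorithm.
f_1 = -8x_1 + 2x_2 + 6, LT = x_1.
f_2 = -2x_1^2 + 5x_1 - 5x_2^2 + 6x_2 - 4, LT = x_1^2.

S(f_1,f_2): lcm = x_1^2. S = -1/4x_1x_2 + 7/4x_1 - 5/2x_2^2 + 3x_2 - 2.
  leading term x_1x_2: subtract (1/32x_2)·f_1 from -1/4x_1x_2 + 7/4x_1 - 5/2x_2^2 + 3x_2 - 2 → 7/4x_1 - 41/16x_2^2 + 45/16x_2 - 2
  leading term x_1: subtract (-7/32)·f_1 from 7/4x_1 - 41/16x_2^2 + 45/16x_2 - 2 → -41/16x_2^2 + 13/4x_2 - 11/16
  leading term x_2^2: no divisor's leading term divides it; move -41/16x_2^2 to the remainder.
  leading term x_2: no divisor's leading term divides it; move 13/4x_2 to the remainder.
  leading term 1: no divisor's leading term divides it; move -11/16 to the remainder.
  remainder -41/16x_2^2 + 13/4x_2 - 11/16 ≠ 0; add h_3 = -41/16x_2^2 + 13/4x_2 - 11/16 to the basis.

The other S-polynomials (S(f_1,h_3), S(f_2,h_3)) all reduce to 0 modulo the current basis, so we have a Gröbner basis.
Inter-reduce: drop elements whose leading term is divisible by another's, tail-reduce, and make monic.
Reduced Gröbner basis: {x_1 - 1/4x_2 - 3/4, x_2^2 - 52/41x_2 + 11/41}.
Label its elements g_1 = x_1 - 1/4x_2 - 3/4, g_2 = x_2^2 - 52/41x_2 + 11/41.

Reduce p = -4x_1^2 + 4x_1x_2 - 2x_2^2 + 7/82x_2 + 157/82 modulo G:
  leading term x_1^2: subtract (-4x_1)·g_1 from -4x_1^2 + 4x_1x_2 - 2x_2^2 + 7/82x_2 + 157/82 → 3x_1x_2 - 3x_1 - 2x_2^2 + 7/82x_2 + 157/82
  leading term x_1x_2: subtract (3x_2)·g_1 from 3x_1x_2 - 3x_1 - 2x_2^2 + 7/82x_2 + 157/82 → -3x_1 - 5/4x_2^2 + 383/164x_2 + 157/82
  leading term x_1: subtract (-3)·g_1 from -3x_1 - 5/4x_2^2 + 383/164x_2 + 157/82 → -5/4x_2^2 + 65/41x_2 - 55/164
  leading term x_2^2: subtract (-5/4)·g_2 from -5/4x_2^2 + 65/41x_2 - 55/164 → 0
  normal form = 0.
Since the normal form is 0, p ∈ I.

The remainder on division by a Gröbner basis is unique — it is the normal form.

-4x_1^2 + 4x_1x_2 - 2x_2^2 + 7/82x_2 + 157/82 lies in I (it reduces to 0).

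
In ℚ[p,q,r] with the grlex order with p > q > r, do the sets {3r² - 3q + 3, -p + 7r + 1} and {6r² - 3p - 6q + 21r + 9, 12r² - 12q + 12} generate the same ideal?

Yes, the ideals are equal.

Two ideals are equal iff their reduced Gröbner bases coincide (the reduced basis is unique for a fixed ordering).
Buchberger on the first generating set:
f_1 = 3r² - 3q + 3, LT = r².
f_2 = -p + 7r + 1, LT = p.

S(f_1,f_2): leading monomials are coprime, so the S-polynomial reduces to 0 (Buchberger's first criterion).
Every S-polynomial of the final basis reduces to 0, so we have a Gröbner basis.
Inter-reduce: drop elements whose leading term is divisible by another's, tail-reduce, and make monic.
Reduced Gröbner basis: {r² - q + 1, p - 7r - 1}.

Buchberger on the second generating set:
h_1 = 6r² - 3p - 6q + 21r + 9, LT = r².
h_2 = 12r² - 12q + 12, LT = r².

S(h_1,h_2): lcm = r². S = -½p + 7/2r + ½.
  leading term p: no divisor's leading term divides it; move -½p to the remainder.
  leading term r: no divisor's leading term divides it; move 7/2r to the remainder.
  leading term 1: no divisor's leading term divides it; move ½ to the remainder.
  remainder -½p + 7/2r + ½ ≠ 0; add k_3 = -½p + 7/2r + ½ to the basis.

S(h_1,k_3): leading monomials are coprime, so the S-polynomial reduces to 0 (Buchberger's first criterion).
S(h_2,k_3): leading monomials are coprime, so the S-polynomial reduces to 0 (Buchberger's first criterion).
Every S-polynomial of the final basis reduces to 0, so we have a Gröbner basis.
Inter-reduce: drop elements whose leading term is divisible by another's, tail-reduce, and make monic.
Reduced Gröbner basis: {r² - q + 1, p - 7r - 1}.

Same reduced basis, so the two generating sets span the same ideal.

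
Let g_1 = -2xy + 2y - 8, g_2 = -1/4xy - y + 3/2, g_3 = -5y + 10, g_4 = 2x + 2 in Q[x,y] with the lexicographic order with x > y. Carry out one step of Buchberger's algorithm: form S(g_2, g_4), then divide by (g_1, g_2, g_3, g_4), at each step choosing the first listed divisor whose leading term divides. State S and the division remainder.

S(g_2, g_4) = 3y - 6; remainder on division = 0.

lcm(LM(g_2), LM(g_4)) = xy.
S = (lcm/LT(g_2))·g_2 − (lcm/LT(g_4))·g_4 = 3y - 6.
Reduce S modulo (g_1, g_2, g_3, g_4) in that order:
  leading term y: subtract (-3/5)·g_3 from 3y - 6 → 0
The remainder is 0, so this S-polynomial contributes no new basis element.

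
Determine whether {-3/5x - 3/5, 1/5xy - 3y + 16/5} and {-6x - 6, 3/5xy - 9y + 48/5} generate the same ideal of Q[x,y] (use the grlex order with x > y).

Yes, the ideals are equal.

For a fixed monomial order, each ideal has a unique reduced Gröbner basis; comparing bases decides equality.
Buchberger on the first generating set:
f_1 = -3/5x - 3/5, LT = x.
f_2 = 1/5xy - 3y + 16/5, LT = xy.

S(f_1,f_2): lcm = xy. S = 16y - 16.
  leading term y: no divisor's leading term divides it; move 16y to the remainder.
  leading term 1: no divisor's leading term divides it; move -16 to the remainder.
  remainder 16y - 16 ≠ 0; add g_3 = 16y - 16 to the basis.

The other S-polynomials (S(f_1,g_3), S(f_2,g_3)) all reduce to 0 modulo the current basis, so we have a Gröbner basis.
Inter-reduce: drop elements whose leading term is divisible by another's, tail-reduce, and make monic.
Reduced Gröbner basis: {x + 1, y - 1}.

Buchberger on the second generating set:
h_1 = -6x - 6, LT = x.
h_2 = 3/5xy - 9y + 48/5, LT = xy.

S(h_1,h_2): lcm = xy. S = 16y - 16.
  leading term y: no divisor's leading term divides it; move 16y to the remainder.
  leading term 1: no divisor's leading term divides it; move -16 to the remainder.
  remainder 16y - 16 ≠ 0; add k_3 = 16y - 16 to the basis.

The other S-polynomials (S(h_1,k_3), S(h_2,k_3)) all reduce to 0 modulo the current basis, so we have a Gröbner basis.
Inter-reduce: drop elements whose leading term is divisible by another's, tail-reduce, and make monic.
Reduced Gröbner basis: {x + 1, y - 1}.

These coincide, so the ideals are equal.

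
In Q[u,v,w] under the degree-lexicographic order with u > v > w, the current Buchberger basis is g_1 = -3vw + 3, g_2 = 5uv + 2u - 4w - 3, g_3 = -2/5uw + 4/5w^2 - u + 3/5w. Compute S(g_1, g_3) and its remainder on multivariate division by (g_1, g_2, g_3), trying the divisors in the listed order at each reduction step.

lcm(LM(g_1), LM(g_3)) = uvw.
S = (lcm/LT(g_1))·g_1 − (lcm/LT(g_3))·g_3 = 2vw^2 - 5/2uv + 3/2vw - u.
Reduce S modulo (g_1, g_2, g_3) in that order:
  leading term vw^2: subtract (-2/3w)·g_1 from 2vw^2 - 5/2uv + 3/2vw - u → -5/2uv + 3/2vw - u + 2w
  leading term uv: subtract (-1/2)·g_2 from -5/2uv + 3/2vw - u + 2w → 3/2vw - 3/2
  leading term vw: subtract (-1/2)·g_1 from 3/2vw - 3/2 → 0
The remainder is 0, so this S-polynomial contributes no new basis element.

S(g_1, g_3) = 2vw^2 - 5/2uv + 3/2vw - u; remainder on division = 0.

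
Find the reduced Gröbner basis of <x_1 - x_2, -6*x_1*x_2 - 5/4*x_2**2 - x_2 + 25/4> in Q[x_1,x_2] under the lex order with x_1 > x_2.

f_1 = x_1 - x_2, LT = x_1.
f_2 = -6*x_1*x_2 - 5/4*x_2**2 - x_2 + 25/4, LT = x_1*x_2.

S(f_1,f_2): lcm = x_1*x_2. S = -29/24*x_2**2 - 1/6*x_2 + 25/24.
  leading term x_2**2: no divisor's leading term divides it; move -29/24*x_2**2 to the remainder.
  leading term x_2: no divisor's leading term divides it; move -1/6*x_2 to the remainder.
  leading term 1: no divisor's leading term divides it; move 25/24 to the remainder.
  remainder -29/24*x_2**2 - 1/6*x_2 + 25/24 ≠ 0; add g_3 = -29/24*x_2**2 - 1/6*x_2 + 25/24 to the basis.

S(f_1,g_3): leading monomials are coprime, so the S-polynomial reduces to 0 (Buchberger's first criterion).
S(f_2,g_3): lcm = x_1*x_2**2. S = -4/29*x_1*x_2 + 25/29*x_1 + 5/24*x_2**3 + 1/6*x_2**2 - 25/24*x_2.
  leading term x_1*x_2: subtract (-4/29*x_2)·f_1 from -4/29*x_1*x_2 + 25/29*x_1 + 5/24*x_2**3 + 1/6*x_2**2 - 25/24*x_2 → 25/29*x_1 + 5/24*x_2**3 + 5/174*x_2**2 - 25/24*x_2
  leading term x_1: subtract (25/29)·f_1 from 25/29*x_1 + 5/24*x_2**3 + 5/174*x_2**2 - 25/24*x_2 → 5/24*x_2**3 + 5/174*x_2**2 - 125/696*x_2
  leading term x_2**3: subtract (-5/29*x_2)·g_3 from 5/24*x_2**3 + 5/174*x_2**2 - 125/696*x_2 → 0
  remainder 0.

Every S-polynomial of the final basis reduces to 0, so we have a Gröbner basis.
Inter-reduce: drop elements whose leading term is divisible by another's, tail-reduce, and make monic.

G = {x_1 - x_2, x_2**2 + 4/29*x_2 - 25/29}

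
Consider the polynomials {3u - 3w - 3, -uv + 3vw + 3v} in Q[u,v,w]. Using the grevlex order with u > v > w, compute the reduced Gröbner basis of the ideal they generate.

G = {vw + v, u - w - 1}

f_1 = 3u - 3w - 3, LT = u.
f_2 = -uv + 3vw + 3v, LT = uv.

S(f_1,f_2): lcm = uv. S = 2vw + 2v.
  leading term vw: no divisor's leading term divides it; move 2vw to the remainder.
  leading term v: no divisor's leading term divides it; move 2v to the remainder.
  remainder 2vw + 2v ≠ 0; add g_3 = 2vw + 2v to the basis.

S(f_1,g_3): leading monomials are coprime, so the S-polynomial reduces to 0 (Buchberger's first criterion).
S(f_2,g_3): lcm = uvw. S = -3vw^{2} - uv - 3vw.
  leading term vw^{2}: subtract (-\tfrac{3}{2}w)·g_3 from -3vw^{2} - uv - 3vw → -uv
  leading term uv: subtract (-\tfrac{1}{3}v)·f_1 from -uv → -vw - v
  leading term vw: subtract (-\tfrac{1}{2})·g_3 from -vw - v → 0
  remainder 0.

Every S-polynomial of the final basis reduces to 0, so we have a Gröbner basis.
Inter-reduce: drop elements whose leading term is divisible by another's, tail-reduce, and make monic.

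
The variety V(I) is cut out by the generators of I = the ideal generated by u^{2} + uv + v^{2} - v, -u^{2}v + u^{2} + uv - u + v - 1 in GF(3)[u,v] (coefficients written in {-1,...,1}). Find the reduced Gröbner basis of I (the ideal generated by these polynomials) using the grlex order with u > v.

f_1 = u^{2} + uv + v^{2} - v, LT = u^{2}.
f_2 = -u^{2}v + u^{2} + uv - u + v - 1, LT = u^{2}v.

S(f_1,f_2): lcm = u^{2}v. S = uv^{2} + v^{3} + u^{2} + uv - v^{2} - u + v - 1.
  leading term uv^{2}: no divisor's leading term divides it; move uv^{2} to the remainder.
  leading term v^{3}: no divisor's leading term divides it; move v^{3} to the remainder.
  leading term u^{2}: subtract (1)·f_1 from u^{2} + uv - v^{2} - u + v - 1 → v^{2} - u - v - 1
  leading term v^{2}: no divisor's leading term divides it; move v^{2} to the remainder.
  leading term u: no divisor's leading term divides it; move -u to the remainder.
  leading term v: no divisor's leading term divides it; move -v to the remainder.
  leading term 1: no divisor's leading term divides it; move -1 to the remainder.
  remainder uv^{2} + v^{3} + v^{2} - u - v - 1 ≠ 0; add g_3 = uv^{2} + v^{3} + v^{2} - u - v - 1 to the basis.

S(f_1,g_3): lcm = u^{2}v^{2}. S = v^{4} - uv^{2} - v^{3} + u^{2} + uv + u.
  leading term v^{4}: no divisor's leading term divides it; move v^{4} to the remainder.
  leading term uv^{2}: subtract (-1)·g_3 from -uv^{2} - v^{3} + u^{2} + uv + u → u^{2} + uv + v^{2} - v - 1
  leading term u^{2}: subtract (1)·f_1 from u^{2} + uv + v^{2} - v - 1 → -1
  leading term 1: no divisor's leading term divides it; move -1 to the remainder.
  remainder v^{4} - 1 ≠ 0; add g_4 = v^{4} - 1 to the basis.

S(f_2,g_3): lcm = u^{2}v^{2}. S = -uv^{3} - u^{2}v + uv^{2} + u^{2} - uv - v^{2} + u + v.
  leading term uv^{3}: subtract (-v)·g_3 from -uv^{3} - u^{2}v + uv^{2} + u^{2} - uv - v^{2} + u + v → v^{4} - u^{2}v + uv^{2} + v^{3} + u^{2} + uv + v^{2} + u
  leading term v^{4}: subtract (1)·g_4 from v^{4} - u^{2}v + uv^{2} + v^{3} + u^{2} + uv + v^{2} + u → -u^{2}v + uv^{2} + v^{3} + u^{2} + uv + v^{2} + u + 1
  leading term u^{2}v: subtract (-v)·f_1 from -u^{2}v + uv^{2} + v^{3} + u^{2} + uv + v^{2} + u + 1 → -uv^{2} - v^{3} + u^{2} + uv + u + 1
  leading term uv^{2}: subtract (-1)·g_3 from -uv^{2} - v^{3} + u^{2} + uv + u + 1 → u^{2} + uv + v^{2} - v
  leading term u^{2}: subtract (1)·f_1 from u^{2} + uv + v^{2} - v → 0
  remainder 0.

S(f_1,g_4): leading monomials are coprime, so the S-polynomial reduces to 0 (Buchberger's first criterion).
S(f_2,g_4): lcm = u^{2}v^{4}. S = -u^{2}v^{3} - uv^{4} + uv^{3} - v^{4} + v^{3} + u^{2}.
  leading term u^{2}v^{3}: subtract (-v^{3})·f_1 from -u^{2}v^{3} - uv^{4} + uv^{3} - v^{4} + v^{3} + u^{2} → v^{5} + uv^{3} + v^{4} + v^{3} + u^{2}
  leading term v^{5}: subtract (v)·g_4 from v^{5} + uv^{3} + v^{4} + v^{3} + u^{2} → uv^{3} + v^{4} + v^{3} + u^{2} + v
  leading term uv^{3}: subtract (v)·g_3 from uv^{3} + v^{4} + v^{3} + u^{2} + v → u^{2} + uv + v^{2} - v
  leading term u^{2}: subtract (1)·f_1 from u^{2} + uv + v^{2} - v → 0
  remainder 0.

S(g_3,g_4): lcm = uv^{4}. S = v^{5} + v^{4} - uv^{2} - v^{3} - v^{2} + u.
  leading term v^{5}: subtract (v)·g_4 from v^{5} + v^{4} - uv^{2} - v^{3} - v^{2} + u → v^{4} - uv^{2} - v^{3} - v^{2} + u + v
  leading term v^{4}: subtract (1)·g_4 from v^{4} - uv^{2} - v^{3} - v^{2} + u + v → -uv^{2} - v^{3} - v^{2} + u + v + 1
  leading term uv^{2}: subtract (-1)·g_3 from -uv^{2} - v^{3} - v^{2} + u + v + 1 → 0
  remainder 0.

Every S-polynomial of the final basis reduces to 0, so we have a Gröbner basis.
Inter-reduce: drop elements whose leading term is divisible by another's, tail-reduce, and make monic.

G = {v^{4} - 1, uv^{2} + v^{3} + v^{2} - u - v - 1, u^{2} + uv + v^{2} - v}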